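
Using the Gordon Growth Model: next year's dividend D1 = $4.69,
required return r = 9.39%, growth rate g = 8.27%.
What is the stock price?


Formula: P = D1 / (r - g)
Spread: r - g = 0.0939 - 0.0827 = 0.0112
Substituting: P = $4.69 / 0.0112
P = $418.75

$418.75


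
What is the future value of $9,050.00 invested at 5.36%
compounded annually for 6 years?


Formula: FV = P * (1 + r)^n
Substituting: FV = $9,050.00 * (1 + 0.0536)^6
Growth factor: (1.0536)^6 = 1.367901
FV = $9,050.00 * 1.367901 = $12,379.50

$12,379.50


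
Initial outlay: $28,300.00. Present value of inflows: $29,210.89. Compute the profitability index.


Formula: PI = PV(cash flows) / initial investment
Substituting: PI = $29,210.89 / $28,300.00
PI = 1.0322

1.0322


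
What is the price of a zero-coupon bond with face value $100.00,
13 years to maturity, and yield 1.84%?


Formula: Price = FV / (1 + r)^n
Substituting: Price = $100.00 / (1 + 0.0184)^13
Discount factor: (1.0184)^13 = 1.267474
Price = $100.00 / 1.267474 = $78.90

$78.90


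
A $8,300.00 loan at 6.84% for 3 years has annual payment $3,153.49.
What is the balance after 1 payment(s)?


Formula: Balance = PV*(1+r)^k - PMT*((1+r)^k - 1)/r
Growth: (1 + 0.0684)^1 = 1.0684
Accumulated factor: ((1+r)^k - 1)/r = 1.0
Balance = $8,300.00 * 1.0684 - $3,153.49 * 1.0
Balance = $5,714.23

$5,714.23


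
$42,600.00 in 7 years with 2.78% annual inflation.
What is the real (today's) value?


Formula: Real value = nominal / (1 + inflation)^years
Price level: (1 + 0.0278)^7 = 1.211603
Real value = $42,600.00 / 1.211603 = $35,160.04

$35,160.04


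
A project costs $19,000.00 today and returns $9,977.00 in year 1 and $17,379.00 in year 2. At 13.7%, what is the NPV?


Formula: NPV = C0 + C1/(1+r) + C2/(1+r)^2
Discount C1: $9,977.00 / (1 + 0.137) = $8,774.85
Discount C2: $17,379.00 / (1 + 0.137)^2 = $13,443.24
NPV = -$19,000.00 + $8,774.85 + $13,443.24 = $3,218.08

$3,218.08


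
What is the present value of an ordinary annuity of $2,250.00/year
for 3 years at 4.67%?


Formula: PV = PMT * (1 - (1+r)^(-n)) / r
Discount factor: (1 + 0.0467)^(-3) = 0.872034
Bracket: 1 - 0.872034 = 0.127966
PV = $2,250.00 * 0.127966 / 0.0467 = $6,165.39

$6,165.39


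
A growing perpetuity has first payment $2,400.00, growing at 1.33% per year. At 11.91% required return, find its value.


Formula: PV = C / (r - g)
Spread: r - g = 0.1191 - 0.0133 = 0.1058
Substituting: PV = $2,400.00 / 0.1058
PV = $22,684.31

$22,684.31


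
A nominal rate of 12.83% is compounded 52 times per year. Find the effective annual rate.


Formula: EAR = (1 + r/m)^m - 1
Period rate: r/m = 0.1283 / 52 = 0.002467
Compounding: (1 + 0.002467)^52 = 1.136714
EAR = 1.136714 - 1 = 0.136714

0.136714


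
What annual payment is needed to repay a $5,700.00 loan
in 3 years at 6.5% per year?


Formula: PMT = PV * r / (1 - (1+r)^(-n))
Denominator: 1 - (1 + 0.065)^(-3) = 0.172151
Numerator: $5,700.00 * 0.065 = 370.5
PMT = 370.5 / 0.172151 = $2,152.18

$2,152.18


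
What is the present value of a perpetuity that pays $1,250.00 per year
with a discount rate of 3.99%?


Formula: PV = C / r
Substituting: PV = $1,250.00 / 0.0399
PV = $31,328.32

$31,328.32


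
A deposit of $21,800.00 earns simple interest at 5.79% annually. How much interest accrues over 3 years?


Formula: I = P * r * t
Substituting: I = $21,800.00 * 0.0579 * 3
Step: I = $21,800.00 * 0.1737
I = $3,786.66

$3,786.66


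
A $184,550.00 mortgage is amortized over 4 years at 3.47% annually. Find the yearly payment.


Formula: PMT = PV * r / (1 - (1+r)^(-n))
Denominator: 1 - (1 + 0.0347)^(-4) = 0.127547
Numerator: $184,550.00 * 0.0347 = 6403.885
PMT = 6403.885 / 0.127547 = $50,208.17

$50,208.17


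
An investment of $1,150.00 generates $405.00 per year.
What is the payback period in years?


Formula: Payback = investment / annual cash flow
Substituting: Payback = $1,150.00 / $405.00
Payback = 2.8395 years

2.8395 years


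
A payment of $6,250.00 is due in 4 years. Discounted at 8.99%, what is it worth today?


Formula: PV = FV / (1 + r)^n
Substituting: PV = $6,250.00 / (1 + 0.0899)^4
Discount factor: (1.0899)^4 = 1.411064
PV = $6,250.00 / 1.411064 = $4,429.28

$4,429.28


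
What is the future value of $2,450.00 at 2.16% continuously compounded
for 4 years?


Formula: FV = P * e^(r*t)
Exponent: r*t = 0.0216 * 4 = 0.0864
e^(0.0864) = 1.090242
FV = $2,450.00 * 1.090242 = $2,671.09

$2,671.09


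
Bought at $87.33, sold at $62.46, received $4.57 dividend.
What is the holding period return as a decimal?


Formula: HPR = (P1 - P0 + D) / P0
Gain: $62.46 - $87.33 + $4.57 = -$20.30
HPR = -$20.30 / $87.33 = -0.2325

-0.2325


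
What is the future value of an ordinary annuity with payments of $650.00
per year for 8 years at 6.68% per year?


Formula: FV = PMT * ((1+r)^n - 1) / r
Growth factor: (1 + 0.0668)^8 = 1.677506
Numerator: 1.677506 - 1 = 0.677506
FV = $650.00 * 0.677506 / 0.0668 = $6,592.50

$6,592.50


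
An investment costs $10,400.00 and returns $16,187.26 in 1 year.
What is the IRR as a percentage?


Formula: IRR = C1/C0 - 1
Substituting: IRR = $16,187.26 / $10,400.00 - 1
Ratio: 1.556467 - 1 = 0.556467
IRR = 55.6467%

55.6467%


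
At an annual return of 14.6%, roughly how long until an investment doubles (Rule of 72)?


Formula: Years ≈ 72 / r
Substituting: Years ≈ 72 / 14.6
Years ≈ 4.9

4.9 years


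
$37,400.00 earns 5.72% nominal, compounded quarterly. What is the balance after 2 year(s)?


Formula: FV = P * (1 + r/m)^(m*t)
Period rate: r/m = 0.0572 / 4 = 0.0143
Total periods: m*t = 4 * 2 = 8
Growth factor: (1 + 0.0143)^8 = 1.120292
FV = $37,400.00 * 1.120292 = $41,898.94

$41,898.94


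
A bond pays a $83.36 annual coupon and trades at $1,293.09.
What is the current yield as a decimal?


Formula: Current yield = annual coupon / price
Substituting: CY = $83.36 / $1,293.09
CY = 0.064466

0.064466


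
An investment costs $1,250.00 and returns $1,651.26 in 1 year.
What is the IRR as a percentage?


Formula: IRR = C1/C0 - 1
Substituting: IRR = $1,651.26 / $1,250.00 - 1
Ratio: 1.321008 - 1 = 0.321008
IRR = 32.1008%

32.1008%


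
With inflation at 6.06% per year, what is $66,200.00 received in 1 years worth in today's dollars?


Formula: Real value = nominal / (1 + inflation)^years
Price level: (1 + 0.0606)^1 = 1.0606
Real value = $66,200.00 / 1.0606 = $62,417.50

$62,417.50


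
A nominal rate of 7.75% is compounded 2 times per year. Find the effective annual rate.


Formula: EAR = (1 + r/m)^m - 1
Period rate: r/m = 0.0775 / 2 = 0.03875
Compounding: (1 + 0.03875)^2 = 1.079002
EAR = 1.079002 - 1 = 0.079002

0.079002


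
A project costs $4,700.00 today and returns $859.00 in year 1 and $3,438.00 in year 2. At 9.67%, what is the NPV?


Formula: NPV = C0 + C1/(1+r) + C2/(1+r)^2
Discount C1: $859.00 / (1 + 0.0967) = $783.26
Discount C2: $3,438.00 / (1 + 0.0967)^2 = $2,858.45
NPV = -$4,700.00 + $783.26 + $2,858.45 = -$1,058.29

-$1,058.29


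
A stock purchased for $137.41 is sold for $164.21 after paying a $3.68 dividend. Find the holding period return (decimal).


Formula: HPR = (P1 - P0 + D) / P0
Gain: $164.21 - $137.41 + $3.68 = $30.48
HPR = $30.48 / $137.41 = 0.2218

0.2218


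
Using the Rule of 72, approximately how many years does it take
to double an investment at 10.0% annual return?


Formula: Years ≈ 72 / r
Substituting: Years ≈ 72 / 10.0
Years ≈ 7.2

7.2 years


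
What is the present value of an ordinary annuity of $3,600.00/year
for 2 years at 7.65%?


Formula: PV = PMT * (1 - (1+r)^(-n)) / r
Discount factor: (1 + 0.0765)^(-2) = 0.862923
Bracket: 1 - 0.862923 = 0.137077
PV = $3,600.00 * 0.137077 / 0.0765 = $6,450.69

$6,450.69


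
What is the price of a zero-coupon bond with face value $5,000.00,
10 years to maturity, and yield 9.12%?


Formula: Price = FV / (1 + r)^n
Substituting: Price = $5,000.00 / (1 + 0.0912)^10
Discount factor: (1.0912)^10 = 2.393556
Price = $5,000.00 / 2.393556 = $2,088.94

$2,088.94


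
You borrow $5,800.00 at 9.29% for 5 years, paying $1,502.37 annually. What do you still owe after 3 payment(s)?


Formula: Balance = PV*(1+r)^k - PMT*((1+r)^k - 1)/r
Growth: (1 + 0.0929)^3 = 1.305393
Accumulated factor: ((1+r)^k - 1)/r = 3.28733
Balance = $5,800.00 * 1.305393 - $1,502.37 * 3.28733
Balance = $2,632.49

$2,632.49


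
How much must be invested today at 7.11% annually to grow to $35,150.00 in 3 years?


Formula: PV = FV / (1 + r)^n
Substituting: PV = $35,150.00 / (1 + 0.0711)^3
Discount factor: (1.0711)^3 = 1.228825
PV = $35,150.00 / 1.228825 = $28,604.56

$28,604.56


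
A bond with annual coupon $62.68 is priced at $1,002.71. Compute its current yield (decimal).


Formula: Current yield = annual coupon / price
Substituting: CY = $62.68 / $1,002.71
CY = 0.062511

0.062511


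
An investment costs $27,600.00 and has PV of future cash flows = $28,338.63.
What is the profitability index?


Formula: PI = PV(cash flows) / initial investment
Substituting: PI = $28,338.63 / $27,600.00
PI = 1.0268

1.0268


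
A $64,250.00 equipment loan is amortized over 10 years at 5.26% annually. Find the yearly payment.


Formula: PMT = PV * r / (1 - (1+r)^(-n))
Denominator: 1 - (1 + 0.0526)^(-10) = 0.401083
Numerator: $64,250.00 * 0.0526 = 3379.55
PMT = 3379.55 / 0.401083 = $8,426.05

$8,426.05


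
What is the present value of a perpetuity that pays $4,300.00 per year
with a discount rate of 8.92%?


Formula: PV = C / r
Substituting: PV = $4,300.00 / 0.0892
PV = $48,206.28

$48,206.28


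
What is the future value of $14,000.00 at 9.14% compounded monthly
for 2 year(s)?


Formula: FV = P * (1 + r/m)^(m*t)
Period rate: r/m = 0.0914 / 12 = 0.007617
Total periods: m*t = 12 * 2 = 24
Growth factor: (1 + 0.007617)^24 = 1.199743
FV = $14,000.00 * 1.199743 = $16,796.40

$16,796.40


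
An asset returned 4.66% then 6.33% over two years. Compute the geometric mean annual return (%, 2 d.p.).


Formula: Geometric mean = ((1+r1)*(1+r2))^(1/2) - 1
Product: (1 + 0.0466) * (1 + 0.0633) = 1.0466 * 1.0633 = 1.11285
Square root: 1.11285^0.5 = 1.054917
Geometric mean = 1.054917 - 1 = 0.054917
As percentage: 5.49%

5.49%


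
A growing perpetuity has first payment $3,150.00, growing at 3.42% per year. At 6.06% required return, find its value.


Formula: PV = C / (r - g)
Spread: r - g = 0.0606 - 0.0342 = 0.0264
Substituting: PV = $3,150.00 / 0.0264
PV = $119,318.18

$119,318.18


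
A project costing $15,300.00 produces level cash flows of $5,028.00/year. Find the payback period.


Formula: Payback = investment / annual cash flow
Substituting: Payback = $15,300.00 / $5,028.00
Payback = 3.043 years

3.043 years


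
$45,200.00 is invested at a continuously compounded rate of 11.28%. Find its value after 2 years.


Formula: FV = P * e^(r*t)
Exponent: r*t = 0.1128 * 2 = 0.2256
e^(0.2256) = 1.253074
FV = $45,200.00 * 1.253074 = $56,638.96

$56,638.96


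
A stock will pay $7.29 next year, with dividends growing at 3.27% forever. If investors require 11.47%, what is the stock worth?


Formula: P = D1 / (r - g)
Spread: r - g = 0.1147 - 0.0327 = 0.082
Substituting: P = $7.29 / 0.082
P = $88.90

$88.90


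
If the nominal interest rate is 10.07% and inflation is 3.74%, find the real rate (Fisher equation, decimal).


Formula: (1 + r_real) = (1 + r_nom) / (1 + inflation)
Substituting: (1 + r_real) = 1.1007 / 1.0374
(1 + r_real) = 1.061018
r_real = 1.061018 - 1 = 0.061018

0.061018


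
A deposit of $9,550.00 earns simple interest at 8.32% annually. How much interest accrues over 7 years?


Formula: I = P * r * t
Substituting: I = $9,550.00 * 0.0832 * 7
Step: I = $9,550.00 * 0.5824
I = $5,561.92

$5,561.92


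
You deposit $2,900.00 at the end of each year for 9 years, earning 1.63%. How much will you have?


Formula: FV = PMT * ((1+r)^n - 1) / r
Growth factor: (1 + 0.0163)^9 = 1.156638
Numerator: 1.156638 - 1 = 0.156638
FV = $2,900.00 * 0.156638 / 0.0163 = $27,868.05

$27,868.05


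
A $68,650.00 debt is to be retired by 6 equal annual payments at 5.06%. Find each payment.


Formula: PMT = PV * r / (1 - (1+r)^(-n))
Denominator: 1 - (1 + 0.0506)^(-6) = 0.256338
Numerator: $68,650.00 * 0.0506 = 3473.69
PMT = 3473.69 / 0.256338 = $13,551.21

$13,551.21


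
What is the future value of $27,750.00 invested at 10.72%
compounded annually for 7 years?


Formula: FV = P * (1 + r)^n
Substituting: FV = $27,750.00 * (1 + 0.1072)^7
Growth factor: (1.1072)^7 = 2.039776
FV = $27,750.00 * 2.039776 = $56,603.79

$56,603.79


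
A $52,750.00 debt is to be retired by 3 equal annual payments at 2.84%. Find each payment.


Formula: PMT = PV * r / (1 - (1+r)^(-n))
Denominator: 1 - (1 + 0.0284)^(-3) = 0.08058
Numerator: $52,750.00 * 0.0284 = 1498.1
PMT = 1498.1 / 0.08058 = $18,591.39

$18,591.39


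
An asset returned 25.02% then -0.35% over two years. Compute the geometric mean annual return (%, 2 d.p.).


Formula: Geometric mean = ((1+r1)*(1+r2))^(1/2) - 1
Product: (1 + 0.2502) * (1 + -0.0035) = 1.2502 * 0.9965 = 1.245824
Square root: 1.245824^0.5 = 1.116165
Geometric mean = 1.116165 - 1 = 0.116165
As percentage: 11.62%

11.62%


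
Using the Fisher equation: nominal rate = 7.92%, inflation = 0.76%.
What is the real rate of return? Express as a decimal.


Formula: (1 + r_real) = (1 + r_nom) / (1 + inflation)
Substituting: (1 + r_real) = 1.0792 / 1.0076
(1 + r_real) = 1.07106
r_real = 1.07106 - 1 = 0.07106

0.07106


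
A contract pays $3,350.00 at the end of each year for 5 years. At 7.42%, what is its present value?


Formula: PV = PMT * (1 - (1+r)^(-n)) / r
Discount factor: (1 + 0.0742)^(-5) = 0.699156
Bracket: 1 - 0.699156 = 0.300844
PV = $3,350.00 * 0.300844 / 0.0742 = $13,582.57

$13,582.57


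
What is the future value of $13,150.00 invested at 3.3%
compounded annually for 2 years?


Formula: FV = P * (1 + r)^n
Substituting: FV = $13,150.00 * (1 + 0.033)^2
Growth factor: (1.033)^2 = 1.067089
FV = $13,150.00 * 1.067089 = $14,032.22

$14,032.22


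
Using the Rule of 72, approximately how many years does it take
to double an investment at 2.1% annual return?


Formula: Years ≈ 72 / r
Substituting: Years ≈ 72 / 2.1
Years ≈ 34.3

34.3 years


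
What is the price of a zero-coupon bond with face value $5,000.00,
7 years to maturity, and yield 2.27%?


Formula: Price = FV / (1 + r)^n
Substituting: Price = $5,000.00 / (1 + 0.0227)^7
Discount factor: (1.0227)^7 = 1.17014
Price = $5,000.00 / 1.17014 = $4,272.99

$4,272.99


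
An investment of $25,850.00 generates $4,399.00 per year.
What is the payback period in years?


Formula: Payback = investment / annual cash flow
Substituting: Payback = $25,850.00 / $4,399.00
Payback = 5.8763 years

5.8763 years


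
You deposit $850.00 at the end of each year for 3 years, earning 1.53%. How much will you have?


Formula: FV = PMT * ((1+r)^n - 1) / r
Growth factor: (1 + 0.0153)^3 = 1.046606
Numerator: 1.046606 - 1 = 0.046606
FV = $850.00 * 0.046606 / 0.0153 = $2,589.21

$2,589.21


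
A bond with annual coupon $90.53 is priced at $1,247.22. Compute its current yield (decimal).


Formula: Current yield = annual coupon / price
Substituting: CY = $90.53 / $1,247.22
CY = 0.072585

0.072585


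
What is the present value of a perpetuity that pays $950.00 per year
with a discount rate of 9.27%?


Formula: PV = C / r
Substituting: PV = $950.00 / 0.0927
PV = $10,248.11

$10,248.11


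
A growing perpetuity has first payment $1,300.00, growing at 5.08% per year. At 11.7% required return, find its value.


Formula: PV = C / (r - g)
Spread: r - g = 0.117 - 0.0508 = 0.0662
Substituting: PV = $1,300.00 / 0.0662
PV = $19,637.46

$19,637.46


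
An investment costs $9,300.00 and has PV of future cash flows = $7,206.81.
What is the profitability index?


Formula: PI = PV(cash flows) / initial investment
Substituting: PI = $7,206.81 / $9,300.00
PI = 0.7749

0.7749


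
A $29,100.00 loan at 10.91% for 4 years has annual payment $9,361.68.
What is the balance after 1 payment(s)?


Formula: Balance = PV*(1+r)^k - PMT*((1+r)^k - 1)/r
Growth: (1 + 0.1091)^1 = 1.1091
Accumulated factor: ((1+r)^k - 1)/r = 1.0
Balance = $29,100.00 * 1.1091 - $9,361.68 * 1.0
Balance = $22,913.13

$22,913.13


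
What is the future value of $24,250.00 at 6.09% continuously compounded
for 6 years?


Formula: FV = P * e^(r*t)
Exponent: r*t = 0.0609 * 6 = 0.3654
e^(0.3654) = 1.44109
FV = $24,250.00 * 1.44109 = $34,946.44

$34,946.44


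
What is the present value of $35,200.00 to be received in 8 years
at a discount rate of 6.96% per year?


Formula: PV = FV / (1 + r)^n
Substituting: PV = $35,200.00 / (1 + 0.0696)^8
Discount factor: (1.0696)^8 = 1.713054
PV = $35,200.00 / 1.713054 = $20,548.09

$20,548.09


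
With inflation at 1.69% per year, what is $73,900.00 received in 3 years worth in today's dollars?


Formula: Real value = nominal / (1 + inflation)^years
Price level: (1 + 0.0169)^3 = 1.051562
Real value = $73,900.00 / 1.051562 = $70,276.43

$70,276.43


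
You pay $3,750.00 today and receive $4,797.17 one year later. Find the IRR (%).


Formula: IRR = C1/C0 - 1
Substituting: IRR = $4,797.17 / $3,750.00 - 1
Ratio: 1.279245 - 1 = 0.279245
IRR = 27.9245%

27.9245%


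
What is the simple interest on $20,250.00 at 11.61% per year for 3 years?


Formula: I = P * r * t
Substituting: I = $20,250.00 * 0.1161 * 3
Step: I = $20,250.00 * 0.3483
I = $7,053.08

$7,053.08


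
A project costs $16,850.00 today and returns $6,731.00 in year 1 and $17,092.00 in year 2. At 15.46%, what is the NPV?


Formula: NPV = C0 + C1/(1+r) + C2/(1+r)^2
Discount C1: $6,731.00 / (1 + 0.1546) = $5,829.72
Discount C2: $17,092.00 / (1 + 0.1546)^2 = $12,821.23
NPV = -$16,850.00 + $5,829.72 + $12,821.23 = $1,800.96

$1,800.96


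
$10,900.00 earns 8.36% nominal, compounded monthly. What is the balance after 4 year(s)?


Formula: FV = P * (1 + r/m)^(m*t)
Period rate: r/m = 0.0836 / 12 = 0.006967
Total periods: m*t = 12 * 4 = 48
Growth factor: (1 + 0.006967)^48 = 1.395483
FV = $10,900.00 * 1.395483 = $15,210.76

$15,210.76


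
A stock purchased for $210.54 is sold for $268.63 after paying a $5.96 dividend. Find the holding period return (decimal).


Formula: HPR = (P1 - P0 + D) / P0
Gain: $268.63 - $210.54 + $5.96 = $64.05
HPR = $64.05 / $210.54 = 0.3042

0.3042


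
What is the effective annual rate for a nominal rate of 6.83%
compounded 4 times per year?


Formula: EAR = (1 + r/m)^m - 1
Period rate: r/m = 0.0683 / 4 = 0.017075
Compounding: (1 + 0.017075)^4 = 1.070069
EAR = 1.070069 - 1 = 0.070069

0.070069


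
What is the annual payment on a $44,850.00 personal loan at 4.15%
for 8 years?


Formula: PMT = PV * r / (1 - (1+r)^(-n))
Denominator: 1 - (1 + 0.0415)^(-8) = 0.277686
Numerator: $44,850.00 * 0.0415 = 1861.275
PMT = 1861.275 / 0.277686 = $6,702.80

$6,702.80


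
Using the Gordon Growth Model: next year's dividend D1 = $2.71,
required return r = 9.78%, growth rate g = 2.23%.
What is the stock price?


Formula: P = D1 / (r - g)
Spread: r - g = 0.0978 - 0.0223 = 0.0755
Substituting: P = $2.71 / 0.0755
P = $35.89

$35.89


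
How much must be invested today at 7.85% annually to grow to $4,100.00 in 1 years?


Formula: PV = FV / (1 + r)^n
Substituting: PV = $4,100.00 / (1 + 0.0785)^1
Discount factor: (1.0785)^1 = 1.0785
PV = $4,100.00 / 1.0785 = $3,801.58

$3,801.58


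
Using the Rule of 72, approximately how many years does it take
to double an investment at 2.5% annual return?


Formula: Years ≈ 72 / r
Substituting: Years ≈ 72 / 2.5
Years ≈ 28.8

28.8 years


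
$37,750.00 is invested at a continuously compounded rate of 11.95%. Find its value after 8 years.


Formula: FV = P * e^(r*t)
Exponent: r*t = 0.1195 * 8 = 0.956
e^(0.956) = 2.601271
FV = $37,750.00 * 2.601271 = $98,197.96

$98,197.96


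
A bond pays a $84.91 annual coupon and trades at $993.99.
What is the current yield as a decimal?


Formula: Current yield = annual coupon / price
Substituting: CY = $84.91 / $993.99
CY = 0.085423

0.085423


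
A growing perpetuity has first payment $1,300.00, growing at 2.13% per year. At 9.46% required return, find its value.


Formula: PV = C / (r - g)
Spread: r - g = 0.0946 - 0.0213 = 0.0733
Substituting: PV = $1,300.00 / 0.0733
PV = $17,735.33

$17,735.33


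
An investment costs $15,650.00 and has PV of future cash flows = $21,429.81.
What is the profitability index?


Formula: PI = PV(cash flows) / initial investment
Substituting: PI = $21,429.81 / $15,650.00
PI = 1.3693

1.3693


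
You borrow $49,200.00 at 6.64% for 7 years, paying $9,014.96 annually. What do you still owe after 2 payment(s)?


Formula: Balance = PV*(1+r)^k - PMT*((1+r)^k - 1)/r
Growth: (1 + 0.0664)^2 = 1.137209
Accumulated factor: ((1+r)^k - 1)/r = 2.0664
Balance = $49,200.00 * 1.137209 - $9,014.96 * 2.0664
Balance = $37,322.17

$37,322.17


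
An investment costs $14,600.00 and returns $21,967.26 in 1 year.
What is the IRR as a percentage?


Formula: IRR = C1/C0 - 1
Substituting: IRR = $21,967.26 / $14,600.00 - 1
Ratio: 1.504607 - 1 = 0.504607
IRR = 50.4607%

50.4607%


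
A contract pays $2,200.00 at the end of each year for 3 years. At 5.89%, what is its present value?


Formula: PV = PMT * (1 - (1+r)^(-n)) / r
Discount factor: (1 + 0.0589)^(-3) = 0.842239
Bracket: 1 - 0.842239 = 0.157761
PV = $2,200.00 * 0.157761 / 0.0589 = $5,892.61

$5,892.61


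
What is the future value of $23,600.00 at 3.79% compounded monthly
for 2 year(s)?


Formula: FV = P * (1 + r/m)^(m*t)
Period rate: r/m = 0.0379 / 12 = 0.003158
Total periods: m*t = 12 * 2 = 24
Growth factor: (1 + 0.003158)^24 = 1.078618
FV = $23,600.00 * 1.078618 = $25,455.38

$25,455.38


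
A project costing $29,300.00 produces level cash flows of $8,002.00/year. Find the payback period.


Formula: Payback = investment / annual cash flow
Substituting: Payback = $29,300.00 / $8,002.00
Payback = 3.6616 years

3.6616 years


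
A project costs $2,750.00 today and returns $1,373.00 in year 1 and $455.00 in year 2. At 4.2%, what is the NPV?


Formula: NPV = C0 + C1/(1+r) + C2/(1+r)^2
Discount C1: $1,373.00 / (1 + 0.042) = $1,317.66
Discount C2: $455.00 / (1 + 0.042)^2 = $419.06
NPV = -$2,750.00 + $1,317.66 + $419.06 = -$1,013.28

-$1,013.28


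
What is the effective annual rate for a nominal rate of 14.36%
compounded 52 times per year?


Formula: EAR = (1 + r/m)^m - 1
Period rate: r/m = 0.1436 / 52 = 0.002762
Compounding: (1 + 0.002762)^52 = 1.154194
EAR = 1.154194 - 1 = 0.154194

0.154194


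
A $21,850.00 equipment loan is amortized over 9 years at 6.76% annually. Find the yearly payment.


Formula: PMT = PV * r / (1 - (1+r)^(-n))
Denominator: 1 - (1 + 0.0676)^(-9) = 0.444962
Numerator: $21,850.00 * 0.0676 = 1477.06
PMT = 1477.06 / 0.444962 = $3,319.52

$3,319.52


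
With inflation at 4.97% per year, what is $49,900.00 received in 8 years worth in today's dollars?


Formula: Real value = nominal / (1 + inflation)^years
Price level: (1 + 0.0497)^8 = 1.474082
Real value = $49,900.00 / 1.474082 = $33,851.58

$33,851.58


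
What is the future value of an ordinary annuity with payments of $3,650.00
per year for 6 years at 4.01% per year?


Formula: FV = PMT * ((1+r)^n - 1) / r
Growth factor: (1 + 0.0401)^6 = 1.266049
Numerator: 1.266049 - 1 = 0.266049
FV = $3,650.00 * 0.266049 / 0.0401 = $24,216.45

$24,216.45


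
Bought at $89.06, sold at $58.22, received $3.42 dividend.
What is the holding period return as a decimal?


Formula: HPR = (P1 - P0 + D) / P0
Gain: $58.22 - $89.06 + $3.42 = -$27.42
HPR = -$27.42 / $89.06 = -0.3079

-0.3079


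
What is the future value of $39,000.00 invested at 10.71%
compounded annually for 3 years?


Formula: FV = P * (1 + r)^n
Substituting: FV = $39,000.00 * (1 + 0.1071)^3
Growth factor: (1.1071)^3 = 1.35694
FV = $39,000.00 * 1.35694 = $52,920.65

$52,920.65


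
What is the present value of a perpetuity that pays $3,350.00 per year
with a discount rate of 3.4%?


Formula: PV = C / r
Substituting: PV = $3,350.00 / 0.034
PV = $98,529.41

$98,529.41


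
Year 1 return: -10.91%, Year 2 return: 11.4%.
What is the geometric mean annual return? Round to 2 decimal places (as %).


Formula: Geometric mean = ((1+r1)*(1+r2))^(1/2) - 1
Product: (1 + -0.1091) * (1 + 0.114) = 0.8909 * 1.114 = 0.992463
Square root: 0.992463^0.5 = 0.996224
Geometric mean = 0.996224 - 1 = -0.003776
As percentage: -0.38%

-0.38%


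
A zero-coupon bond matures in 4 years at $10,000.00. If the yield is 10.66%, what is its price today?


Formula: Price = FV / (1 + r)^n
Substituting: Price = $10,000.00 / (1 + 0.1066)^4
Discount factor: (1.1066)^4 = 1.499556
Price = $10,000.00 / 1.499556 = $6,668.64

$6,668.64


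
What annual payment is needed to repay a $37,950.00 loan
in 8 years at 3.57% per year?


Formula: PMT = PV * r / (1 - (1+r)^(-n))
Denominator: 1 - (1 + 0.0357)^(-8) = 0.244685
Numerator: $37,950.00 * 0.0357 = 1354.815
PMT = 1354.815 / 0.244685 = $5,536.98

$5,536.98


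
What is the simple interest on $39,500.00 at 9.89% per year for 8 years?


Formula: I = P * r * t
Substituting: I = $39,500.00 * 0.0989 * 8
Step: I = $39,500.00 * 0.7912
I = $31,252.40

$31,252.40


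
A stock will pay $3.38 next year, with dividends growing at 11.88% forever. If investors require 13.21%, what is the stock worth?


Formula: P = D1 / (r - g)
Spread: r - g = 0.1321 - 0.1188 = 0.0133
Substituting: P = $3.38 / 0.0133
P = $254.14

$254.14


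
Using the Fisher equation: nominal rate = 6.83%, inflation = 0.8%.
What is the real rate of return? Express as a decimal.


Formula: (1 + r_real) = (1 + r_nom) / (1 + inflation)
Substituting: (1 + r_real) = 1.0683 / 1.008
(1 + r_real) = 1.059821
r_real = 1.059821 - 1 = 0.059821

0.059821


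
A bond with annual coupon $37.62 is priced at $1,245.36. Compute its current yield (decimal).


Formula: Current yield = annual coupon / price
Substituting: CY = $37.62 / $1,245.36
CY = 0.030208

0.030208


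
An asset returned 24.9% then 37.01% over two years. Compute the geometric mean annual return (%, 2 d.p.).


Formula: Geometric mean = ((1+r1)*(1+r2))^(1/2) - 1
Product: (1 + 0.249) * (1 + 0.3701) = 1.249 * 1.3701 = 1.711255
Square root: 1.711255^0.5 = 1.308149
Geometric mean = 1.308149 - 1 = 0.308149
As percentage: 30.81%

30.81%


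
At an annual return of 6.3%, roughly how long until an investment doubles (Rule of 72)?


Formula: Years ≈ 72 / r
Substituting: Years ≈ 72 / 6.3
Years ≈ 11.4

11.4 years


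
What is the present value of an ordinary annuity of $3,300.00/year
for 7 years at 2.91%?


Formula: PV = PMT * (1 - (1+r)^(-n)) / r
Discount factor: (1 + 0.0291)^(-7) = 0.818082
Bracket: 1 - 0.818082 = 0.181918
PV = $3,300.00 * 0.181918 / 0.0291 = $20,629.85

$20,629.85


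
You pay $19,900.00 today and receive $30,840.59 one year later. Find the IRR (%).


Formula: IRR = C1/C0 - 1
Substituting: IRR = $30,840.59 / $19,900.00 - 1
Ratio: 1.549778 - 1 = 0.549778
IRR = 54.9778%

54.9778%


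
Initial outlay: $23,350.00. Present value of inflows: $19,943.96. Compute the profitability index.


Formula: PI = PV(cash flows) / initial investment
Substituting: PI = $19,943.96 / $23,350.00
PI = 0.8541

0.8541


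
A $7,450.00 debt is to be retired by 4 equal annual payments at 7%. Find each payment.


Formula: PMT = PV * r / (1 - (1+r)^(-n))
Denominator: 1 - (1 + 0.07)^(-4) = 0.237105
Numerator: $7,450.00 * 0.07 = 521.5
PMT = 521.5 / 0.237105 = $2,199.45

$2,199.45


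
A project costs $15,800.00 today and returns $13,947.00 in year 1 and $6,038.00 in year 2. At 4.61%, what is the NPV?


Formula: NPV = C0 + C1/(1+r) + C2/(1+r)^2
Discount C1: $13,947.00 / (1 + 0.0461) = $13,332.38
Discount C2: $6,038.00 / (1 + 0.0461)^2 = $5,517.56
NPV = -$15,800.00 + $13,332.38 + $5,517.56 = $3,049.93

$3,049.93


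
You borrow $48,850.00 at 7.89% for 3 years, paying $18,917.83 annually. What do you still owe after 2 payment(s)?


Formula: Balance = PV*(1+r)^k - PMT*((1+r)^k - 1)/r
Growth: (1 + 0.0789)^2 = 1.164025
Accumulated factor: ((1+r)^k - 1)/r = 2.0789
Balance = $48,850.00 * 1.164025 - $18,917.83 * 2.0789
Balance = $17,534.35

$17,534.35


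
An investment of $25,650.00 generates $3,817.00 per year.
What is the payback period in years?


Formula: Payback = investment / annual cash flow
Substituting: Payback = $25,650.00 / $3,817.00
Payback = 6.7199 years

6.7199 years


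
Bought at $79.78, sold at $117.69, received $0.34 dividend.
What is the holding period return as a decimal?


Formula: HPR = (P1 - P0 + D) / P0
Gain: $117.69 - $79.78 + $0.34 = $38.25
HPR = $38.25 / $79.78 = 0.4794

0.4794


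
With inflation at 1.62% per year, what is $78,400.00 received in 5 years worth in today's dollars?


Formula: Real value = nominal / (1 + inflation)^years
Price level: (1 + 0.0162)^5 = 1.083667
Real value = $78,400.00 / 1.083667 = $72,346.93

$72,346.93


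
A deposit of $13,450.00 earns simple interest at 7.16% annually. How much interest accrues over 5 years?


Formula: I = P * r * t
Substituting: I = $13,450.00 * 0.0716 * 5
Step: I = $13,450.00 * 0.358
I = $4,815.10

$4,815.10


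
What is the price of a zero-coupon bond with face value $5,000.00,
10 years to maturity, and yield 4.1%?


Formula: Price = FV / (1 + r)^n
Substituting: Price = $5,000.00 / (1 + 0.041)^10
Discount factor: (1.041)^10 = 1.494539
Price = $5,000.00 / 1.494539 = $3,345.51

$3,345.51


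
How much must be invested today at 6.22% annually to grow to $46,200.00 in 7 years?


Formula: PV = FV / (1 + r)^n
Substituting: PV = $46,200.00 / (1 + 0.0622)^7
Discount factor: (1.0622)^7 = 1.525612
PV = $46,200.00 / 1.525612 = $30,282.93

$30,282.93


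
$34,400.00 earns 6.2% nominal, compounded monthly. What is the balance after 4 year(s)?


Formula: FV = P * (1 + r/m)^(m*t)
Period rate: r/m = 0.062 / 12 = 0.005167
Total periods: m*t = 12 * 4 = 48
Growth factor: (1 + 0.005167)^48 = 1.280642
FV = $34,400.00 * 1.280642 = $44,054.09

$44,054.09


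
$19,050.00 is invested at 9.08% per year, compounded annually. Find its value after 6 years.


Formula: FV = P * (1 + r)^n
Substituting: FV = $19,050.00 * (1 + 0.0908)^6
Growth factor: (1.0908)^6 = 1.684499
FV = $19,050.00 * 1.684499 = $32,089.71

$32,089.71


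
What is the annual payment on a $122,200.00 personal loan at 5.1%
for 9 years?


Formula: PMT = PV * r / (1 - (1+r)^(-n))
Denominator: 1 - (1 + 0.051)^(-9) = 0.36089
Numerator: $122,200.00 * 0.051 = 6232.2
PMT = 6232.2 / 0.36089 = $17,268.97

$17,268.97


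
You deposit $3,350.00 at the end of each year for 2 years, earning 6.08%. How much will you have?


Formula: FV = PMT * ((1+r)^n - 1) / r
Growth factor: (1 + 0.0608)^2 = 1.125297
Numerator: 1.125297 - 1 = 0.125297
FV = $3,350.00 * 0.125297 / 0.0608 = $6,903.68

$6,903.68


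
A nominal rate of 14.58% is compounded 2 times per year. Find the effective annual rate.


Formula: EAR = (1 + r/m)^m - 1
Period rate: r/m = 0.1458 / 2 = 0.0729
Compounding: (1 + 0.0729)^2 = 1.151114
EAR = 1.151114 - 1 = 0.151114

0.151114


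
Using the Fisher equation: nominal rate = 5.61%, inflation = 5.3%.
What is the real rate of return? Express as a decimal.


Formula: (1 + r_real) = (1 + r_nom) / (1 + inflation)
Substituting: (1 + r_real) = 1.0561 / 1.053
(1 + r_real) = 1.002944
r_real = 1.002944 - 1 = 0.002944

0.002944


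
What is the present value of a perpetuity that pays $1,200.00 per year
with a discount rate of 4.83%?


Formula: PV = C / r
Substituting: PV = $1,200.00 / 0.0483
PV = $24,844.72

$24,844.72


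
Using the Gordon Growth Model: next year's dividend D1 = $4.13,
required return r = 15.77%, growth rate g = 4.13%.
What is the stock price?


Formula: P = D1 / (r - g)
Spread: r - g = 0.1577 - 0.0413 = 0.1164
Substituting: P = $4.13 / 0.1164
P = $35.48

$35.48


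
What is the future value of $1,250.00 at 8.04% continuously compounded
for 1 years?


Formula: FV = P * e^(r*t)
Exponent: r*t = 0.0804 * 1 = 0.0804
e^(0.0804) = 1.08372
FV = $1,250.00 * 1.08372 = $1,354.65

$1,354.65


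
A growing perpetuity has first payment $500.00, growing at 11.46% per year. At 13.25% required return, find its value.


Formula: PV = C / (r - g)
Spread: r - g = 0.1325 - 0.1146 = 0.0179
Substituting: PV = $500.00 / 0.0179
PV = $27,932.96

$27,932.96


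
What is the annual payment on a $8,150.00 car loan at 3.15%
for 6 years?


Formula: PMT = PV * r / (1 - (1+r)^(-n))
Denominator: 1 - (1 + 0.0315)^(-6) = 0.169796
Numerator: $8,150.00 * 0.0315 = 256.725
PMT = 256.725 / 0.169796 = $1,511.96

$1,511.96


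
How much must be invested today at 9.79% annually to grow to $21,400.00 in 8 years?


Formula: PV = FV / (1 + r)^n
Substituting: PV = $21,400.00 / (1 + 0.0979)^8
Discount factor: (1.0979)^8 = 2.111068
PV = $21,400.00 / 2.111068 = $10,137.05

$10,137.05


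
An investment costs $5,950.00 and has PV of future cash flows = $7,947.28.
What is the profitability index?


Formula: PI = PV(cash flows) / initial investment
Substituting: PI = $7,947.28 / $5,950.00
PI = 1.3357

1.3357


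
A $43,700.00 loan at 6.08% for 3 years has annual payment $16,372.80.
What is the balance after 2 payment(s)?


Formula: Balance = PV*(1+r)^k - PMT*((1+r)^k - 1)/r
Growth: (1 + 0.0608)^2 = 1.125297
Accumulated factor: ((1+r)^k - 1)/r = 2.0608
Balance = $43,700.00 * 1.125297 - $16,372.80 * 2.0608
Balance = $15,434.40

$15,434.40


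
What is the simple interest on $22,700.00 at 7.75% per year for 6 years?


Formula: I = P * r * t
Substituting: I = $22,700.00 * 0.0775 * 6
Step: I = $22,700.00 * 0.465
I = $10,555.50

$10,555.50


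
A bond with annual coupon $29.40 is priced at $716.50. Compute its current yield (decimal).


Formula: Current yield = annual coupon / price
Substituting: CY = $29.40 / $716.50
CY = 0.041033

0.041033


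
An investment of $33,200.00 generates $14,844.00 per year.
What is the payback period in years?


Formula: Payback = investment / annual cash flow
Substituting: Payback = $33,200.00 / $14,844.00
Payback = 2.2366 years

2.2366 years


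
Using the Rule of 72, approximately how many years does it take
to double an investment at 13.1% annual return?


Formula: Years ≈ 72 / r
Substituting: Years ≈ 72 / 13.1
Years ≈ 5.5

5.5 years


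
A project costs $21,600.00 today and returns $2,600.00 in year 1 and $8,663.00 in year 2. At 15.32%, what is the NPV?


Formula: NPV = C0 + C1/(1+r) + C2/(1+r)^2
Discount C1: $2,600.00 / (1 + 0.1532) = $2,254.60
Discount C2: $8,663.00 / (1 + 0.1532)^2 = $6,514.17
NPV = -$21,600.00 + $2,254.60 + $6,514.17 = -$12,831.23

-$12,831.23


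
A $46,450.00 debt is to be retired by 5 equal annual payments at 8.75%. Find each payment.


Formula: PMT = PV * r / (1 - (1+r)^(-n))
Denominator: 1 - (1 + 0.0875)^(-5) = 0.342564
Numerator: $46,450.00 * 0.0875 = 4064.375
PMT = 4064.375 / 0.342564 = $11,864.58

$11,864.58


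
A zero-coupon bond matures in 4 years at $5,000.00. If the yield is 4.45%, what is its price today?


Formula: Price = FV / (1 + r)^n
Substituting: Price = $5,000.00 / (1 + 0.0445)^4
Discount factor: (1.0445)^4 = 1.190238
Price = $5,000.00 / 1.190238 = $4,200.84

$4,200.84


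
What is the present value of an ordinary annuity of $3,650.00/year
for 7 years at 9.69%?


Formula: PV = PMT * (1 - (1+r)^(-n)) / r
Discount factor: (1 + 0.0969)^(-7) = 0.523396
Bracket: 1 - 0.523396 = 0.476604
PV = $3,650.00 * 0.476604 / 0.0969 = $17,952.56

$17,952.56


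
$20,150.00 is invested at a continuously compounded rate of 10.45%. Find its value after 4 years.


Formula: FV = P * e^(r*t)
Exponent: r*t = 0.1045 * 4 = 0.418
e^(0.418) = 1.518921
FV = $20,150.00 * 1.518921 = $30,606.25

$30,606.25


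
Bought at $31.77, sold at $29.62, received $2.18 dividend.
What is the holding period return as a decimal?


Formula: HPR = (P1 - P0 + D) / P0
Gain: $29.62 - $31.77 + $2.18 = $0.03
HPR = $0.03 / $31.77 = 0.0009

0.0009


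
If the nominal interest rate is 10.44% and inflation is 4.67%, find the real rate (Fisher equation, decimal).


Formula: (1 + r_real) = (1 + r_nom) / (1 + inflation)
Substituting: (1 + r_real) = 1.1044 / 1.0467
(1 + r_real) = 1.055126
r_real = 1.055126 - 1 = 0.055126

0.055126


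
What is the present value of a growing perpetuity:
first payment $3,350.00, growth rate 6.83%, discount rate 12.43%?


Formula: PV = C / (r - g)
Spread: r - g = 0.1243 - 0.0683 = 0.056
Substituting: PV = $3,350.00 / 0.056
PV = $59,821.43

$59,821.43


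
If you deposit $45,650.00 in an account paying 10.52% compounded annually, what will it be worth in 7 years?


Formula: FV = P * (1 + r)^n
Substituting: FV = $45,650.00 * (1 + 0.1052)^7
Growth factor: (1.1052)^7 = 2.014124
FV = $45,650.00 * 2.014124 = $91,944.75

$91,944.75


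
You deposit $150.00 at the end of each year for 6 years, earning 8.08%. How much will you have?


Formula: FV = PMT * ((1+r)^n - 1) / r
Growth factor: (1 + 0.0808)^6 = 1.59394
Numerator: 1.59394 - 1 = 0.59394
FV = $150.00 * 0.59394 / 0.0808 = $1,102.61

$1,102.61


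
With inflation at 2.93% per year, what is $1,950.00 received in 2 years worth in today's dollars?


Formula: Real value = nominal / (1 + inflation)^years
Price level: (1 + 0.0293)^2 = 1.059458
Real value = $1,950.00 / 1.059458 = $1,840.56

$1,840.56


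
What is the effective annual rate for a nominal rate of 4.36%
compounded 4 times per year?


Formula: EAR = (1 + r/m)^m - 1
Period rate: r/m = 0.0436 / 4 = 0.0109
Compounding: (1 + 0.0109)^4 = 1.044318
EAR = 1.044318 - 1 = 0.044318

0.044318


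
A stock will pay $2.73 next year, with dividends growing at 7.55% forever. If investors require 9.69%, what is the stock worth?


Formula: P = D1 / (r - g)
Spread: r - g = 0.0969 - 0.0755 = 0.0214
Substituting: P = $2.73 / 0.0214
P = $127.57

$127.57


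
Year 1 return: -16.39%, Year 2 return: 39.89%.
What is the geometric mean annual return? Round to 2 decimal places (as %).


Formula: Geometric mean = ((1+r1)*(1+r2))^(1/2) - 1
Product: (1 + -0.1639) * (1 + 0.3989) = 0.8361 * 1.3989 = 1.16962
Square root: 1.16962^0.5 = 1.08149
Geometric mean = 1.08149 - 1 = 0.08149
As percentage: 8.15%

8.15%


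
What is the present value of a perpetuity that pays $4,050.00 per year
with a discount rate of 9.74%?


Formula: PV = C / r
Substituting: PV = $4,050.00 / 0.0974
PV = $41,581.11

$41,581.11


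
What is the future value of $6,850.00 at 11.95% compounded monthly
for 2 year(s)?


Formula: FV = P * (1 + r/m)^(m*t)
Period rate: r/m = 0.1195 / 12 = 0.009958
Total periods: m*t = 12 * 2 = 24
Growth factor: (1 + 0.009958)^24 = 1.268478
FV = $6,850.00 * 1.268478 = $8,689.07

$8,689.07


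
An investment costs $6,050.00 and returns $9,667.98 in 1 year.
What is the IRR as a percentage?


Formula: IRR = C1/C0 - 1
Substituting: IRR = $9,667.98 / $6,050.00 - 1
Ratio: 1.598013 - 1 = 0.598013
IRR = 59.8013%

59.8013%


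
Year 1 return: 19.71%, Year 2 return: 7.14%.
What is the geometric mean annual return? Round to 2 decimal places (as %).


Formula: Geometric mean = ((1+r1)*(1+r2))^(1/2) - 1
Product: (1 + 0.1971) * (1 + 0.0714) = 1.1971 * 1.0714 = 1.282573
Square root: 1.282573^0.5 = 1.132507
Geometric mean = 1.132507 - 1 = 0.132507
As percentage: 13.25%

13.25%


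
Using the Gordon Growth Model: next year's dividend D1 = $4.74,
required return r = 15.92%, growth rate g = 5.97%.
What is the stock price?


Formula: P = D1 / (r - g)
Spread: r - g = 0.1592 - 0.0597 = 0.0995
Substituting: P = $4.74 / 0.0995
P = $47.64

$47.64


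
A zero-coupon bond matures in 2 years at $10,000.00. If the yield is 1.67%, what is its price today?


Formula: Price = FV / (1 + r)^n
Substituting: Price = $10,000.00 / (1 + 0.0167)^2
Discount factor: (1.0167)^2 = 1.033679
Price = $10,000.00 / 1.033679 = $9,674.18

$9,674.18
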